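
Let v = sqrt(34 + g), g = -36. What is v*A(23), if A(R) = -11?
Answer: -11*I*sqrt(2) ≈ -15.556*I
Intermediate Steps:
v = I*sqrt(2) (v = sqrt(34 - 36) = sqrt(-2) = I*sqrt(2) ≈ 1.4142*I)
v*A(23) = (I*sqrt(2))*(-11) = -11*I*sqrt(2)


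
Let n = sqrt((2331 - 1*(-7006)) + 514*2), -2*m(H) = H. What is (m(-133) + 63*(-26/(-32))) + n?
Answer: 1883/16 + sqrt(10365) ≈ 219.50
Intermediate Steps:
m(H) = -H/2
n = sqrt(10365) (n = sqrt((2331 + 7006) + 1028) = sqrt(9337 + 1028) = sqrt(10365) ≈ 101.81)
(m(-133) + 63*(-26/(-32))) + n = (-1/2*(-133) + 63*(-26/(-32))) + sqrt(10365) = (133/2 + 63*(-26*(-1/32))) + sqrt(10365) = (133/2 + 63*(13/16)) + sqrt(10365) = (133/2 + 819/16) + sqrt(10365) = 1883/16 + sqrt(10365)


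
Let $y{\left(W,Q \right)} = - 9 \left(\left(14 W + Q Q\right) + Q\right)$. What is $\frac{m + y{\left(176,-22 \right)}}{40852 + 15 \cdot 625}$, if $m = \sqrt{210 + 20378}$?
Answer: $- \frac{26334}{50227} + \frac{2 \sqrt{5147}}{50227} \approx -0.52144$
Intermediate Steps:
$m = 2 \sqrt{5147}$ ($m = \sqrt{20588} = 2 \sqrt{5147} \approx 143.49$)
$y{\left(W,Q \right)} = - 126 W - 9 Q - 9 Q^{2}$ ($y{\left(W,Q \right)} = - 9 \left(\left(14 W + Q^{2}\right) + Q\right) = - 9 \left(\left(Q^{2} + 14 W\right) + Q\right) = - 9 \left(Q + Q^{2} + 14 W\right) = - 126 W - 9 Q - 9 Q^{2}$)
$\frac{m + y{\left(176,-22 \right)}}{40852 + 15 \cdot 625} = \frac{2 \sqrt{5147} - \left(21978 + 4356\right)}{40852 + 15 \cdot 625} = \frac{2 \sqrt{5147} - 26334}{40852 + 9375} = \frac{2 \sqrt{5147} - 26334}{50227} = \left(2 \sqrt{5147} - 26334\right) \frac{1}{50227} = \left(-26334 + 2 \sqrt{5147}\right) \frac{1}{50227} = - \frac{26334}{50227} + \frac{2 \sqrt{5147}}{50227}$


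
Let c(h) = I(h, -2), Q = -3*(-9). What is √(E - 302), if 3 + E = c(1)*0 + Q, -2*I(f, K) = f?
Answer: I*√278 ≈ 16.673*I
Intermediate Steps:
Q = 27
I(f, K) = -f/2
c(h) = -h/2
E = 24 (E = -3 + (-½*1*0 + 27) = -3 + (-½*0 + 27) = -3 + (0 + 27) = -3 + 27 = 24)
√(E - 302) = √(24 - 302) = √(-278) = I*√278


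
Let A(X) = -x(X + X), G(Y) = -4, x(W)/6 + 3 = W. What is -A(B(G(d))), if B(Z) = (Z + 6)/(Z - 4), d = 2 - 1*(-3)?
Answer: -21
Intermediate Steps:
x(W) = -18 + 6*W
d = 5 (d = 2 + 3 = 5)
B(Z) = (6 + Z)/(-4 + Z)
A(X) = 18 - 12*X (A(X) = -(-18 + 6*(X + X)) = -(-18 + 6*(2*X)) = -(-18 + 12*X) = 18 - 12*X)
-A(B(G(d))) = -(18 - 12*(6 - 4)/(-4 - 4)) = -(18 - 12*2/(-8)) = -(18 - (-3)*2/2) = -(18 - 12*(-¼)) = -(18 + 3) = -1*21 = -21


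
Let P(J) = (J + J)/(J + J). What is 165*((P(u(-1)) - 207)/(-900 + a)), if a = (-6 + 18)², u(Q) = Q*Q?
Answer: 5665/126 ≈ 44.960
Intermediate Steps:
u(Q) = Q²
P(J) = 1 (P(J) = (2*J)/((2*J)) = (2*J)*(1/(2*J)) = 1)
a = 144 (a = 12² = 144)
165*((P(u(-1)) - 207)/(-900 + a)) = 165*((1 - 207)/(-900 + 144)) = 165*(-206/(-756)) = 165*(-206*(-1/756)) = 165*(103/378) = 5665/126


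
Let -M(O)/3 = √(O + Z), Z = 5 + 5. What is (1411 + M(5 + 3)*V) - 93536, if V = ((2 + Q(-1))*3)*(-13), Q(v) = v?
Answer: -92125 + 351*√2 ≈ -91629.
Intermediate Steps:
Z = 10
M(O) = -3*√(10 + O) (M(O) = -3*√(O + 10) = -3*√(10 + O))
V = -39 (V = ((2 - 1)*3)*(-13) = (1*3)*(-13) = 3*(-13) = -39)
(1411 + M(5 + 3)*V) - 93536 = (1411 - 3*√(10 + (5 + 3))*(-39)) - 93536 = (1411 - 3*√(10 + 8)*(-39)) - 93536 = (1411 - 9*√2*(-39)) - 93536 = (1411 + 351*√2) - 93536 = -92125 + 351*√2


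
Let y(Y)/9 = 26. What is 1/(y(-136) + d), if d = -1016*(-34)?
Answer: 1/34778 ≈ 2.8754e-5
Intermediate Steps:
d = 34544
y(Y) = 234 (y(Y) = 9*26 = 234)
1/(y(-136) + d) = 1/(234 + 34544) = 1/34778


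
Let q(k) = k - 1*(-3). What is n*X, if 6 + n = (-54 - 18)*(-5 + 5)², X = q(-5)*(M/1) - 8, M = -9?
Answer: -60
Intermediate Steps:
q(k) = 3 + k (q(k) = k + 3 = 3 + k)
X = 10 (X = (3 - 5)*(-9/1) - 8 = -(-18) - 8 = -2*(-9) - 8 = 18 - 8 = 10)
n = -6 (n = -6 + (-54 - 18)*(-5 + 5)² = -6 - 72*0² = -6 - 72*0 = -6 + 0 = -6)
n*X = -6*10 = -60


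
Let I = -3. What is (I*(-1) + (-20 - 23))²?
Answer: 1600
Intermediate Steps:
(I*(-1) + (-20 - 23))² = (-3*(-1) + (-20 - 23))² = (3 - 43)² = (-40)² = 1600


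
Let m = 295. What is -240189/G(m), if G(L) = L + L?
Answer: -4071/10 ≈ -407.10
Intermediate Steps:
G(L) = 2*L
-240189/G(m) = -240189/(2*295) = -240189/590 = -240189*1/590 = -4071/10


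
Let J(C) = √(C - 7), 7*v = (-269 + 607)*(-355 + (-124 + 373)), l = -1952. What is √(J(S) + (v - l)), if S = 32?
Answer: I*√154903/7 ≈ 56.225*I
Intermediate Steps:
v = -35828/7 (v = ((-269 + 607)*(-355 + (-124 + 373)))/7 = (338*(-355 + 249))/7 = (338*(-106))/7 = (⅐)*(-35828) = -35828/7 ≈ -5118.3)
J(C) = √(-7 + C)
√(J(S) + (v - l)) = √(√(-7 + 32) + (-35828/7 - 1*(-1952))) = √(√25 + (-35828/7 + 1952)) = √(5 - 22164/7) = √(-22129/7) = I*√154903/7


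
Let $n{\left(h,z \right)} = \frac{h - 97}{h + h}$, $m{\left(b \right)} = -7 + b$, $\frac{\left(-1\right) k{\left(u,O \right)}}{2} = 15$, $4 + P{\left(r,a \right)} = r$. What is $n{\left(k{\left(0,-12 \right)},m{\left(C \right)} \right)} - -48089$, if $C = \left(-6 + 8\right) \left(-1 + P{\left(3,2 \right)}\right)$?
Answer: $\frac{2885467}{60} \approx 48091.0$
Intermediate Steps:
$P{\left(r,a \right)} = -4 + r$
$C = -4$ ($C = \left(-6 + 8\right) \left(-1 + \left(-4 + 3\right)\right) = 2 \left(-1 - 1\right) = 2 \left(-2\right) = -4$)
$k{\left(u,O \right)} = -30$ ($k{\left(u,O \right)} = \left(-2\right) 15 = -30$)
$n{\left(h,z \right)} = \frac{-97 + h}{2 h}$
$n{\left(k{\left(0,-12 \right)},m{\left(C \right)} \right)} - -48089 = \frac{-97 - 30}{2 \left(-30\right)} - -48089 = \frac{1}{2} \left(- \frac{1}{30}\right) \left(-127\right) + 48089 = \frac{127}{60} + 48089 = \frac{2885467}{60}$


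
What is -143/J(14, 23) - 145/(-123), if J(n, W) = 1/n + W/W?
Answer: -27119/205 ≈ -132.29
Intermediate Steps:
J(n, W) = 1 + 1/n (J(n, W) = 1/n + 1 = 1 + 1/n)
-143/J(14, 23) - 145/(-123) = -143*14/(1 + 14) - 145/(-123) = -143/((1/14)*15) - 145*(-1/123) = -143/15/14 + 145/123 = -143*14/15 + 145/123 = -2002/15 + 145/123 = -27119/205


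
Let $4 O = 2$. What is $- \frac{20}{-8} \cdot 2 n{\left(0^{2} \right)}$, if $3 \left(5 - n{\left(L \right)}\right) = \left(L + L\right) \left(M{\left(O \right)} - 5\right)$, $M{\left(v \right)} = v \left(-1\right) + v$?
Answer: $25$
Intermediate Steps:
$O = \frac{1}{2}$ ($O = \frac{1}{4} \cdot 2 = \frac{1}{2} \approx 0.5$)
$M{\left(v \right)} = 0$ ($M{\left(v \right)} = - v + v = 0$)
$n{\left(L \right)} = 5 + \frac{10 L}{3}$ ($n{\left(L \right)} = 5 - \frac{\left(L + L\right) \left(0 - 5\right)}{3} = 5 - \frac{2 L \left(-5\right)}{3} = 5 - \frac{\left(-10\right) L}{3} = 5 + \frac{10 L}{3}$)
$- \frac{20}{-8} \cdot 2 n{\left(0^{2} \right)} = - \frac{20}{-8} \cdot 2 \left(5 + \frac{10 \cdot 0^{2}}{3}\right) = \left(-20\right) \left(- \frac{1}{8}\right) 2 \left(5 + \frac{10}{3} \cdot 0\right) = \frac{5}{2} \cdot 2 \left(5 + 0\right) = 5 \cdot 5 = 25$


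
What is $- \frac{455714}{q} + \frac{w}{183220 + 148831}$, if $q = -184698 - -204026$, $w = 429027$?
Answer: $- \frac{71514027779}{3208940864} \approx -22.286$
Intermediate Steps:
$q = 19328$ ($q = -184698 + 204026 = 19328$)
$- \frac{455714}{q} + \frac{w}{183220 + 148831} = - \frac{455714}{19328} + \frac{429027}{183220 + 148831} = \left(-455714\right) \frac{1}{19328} + \frac{429027}{332051} = - \frac{227857}{9664} + 429027 \cdot \frac{1}{332051} = - \frac{227857}{9664} + \frac{429027}{332051} = - \frac{71514027779}{3208940864}$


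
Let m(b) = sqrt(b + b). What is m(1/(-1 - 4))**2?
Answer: -2/5 ≈ -0.40000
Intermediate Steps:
m(b) = sqrt(2)*sqrt(b) (m(b) = sqrt(2*b) = sqrt(2)*sqrt(b))
m(1/(-1 - 4))**2 = (sqrt(2)*sqrt(1/(-1 - 4)))**2 = (sqrt(2)*sqrt(1/(-5)))**2 = (sqrt(2)*sqrt(-1/5))**2 = (sqrt(2)*(I*sqrt(5)/5))**2 = (I*sqrt(10)/5)**2 = -2/5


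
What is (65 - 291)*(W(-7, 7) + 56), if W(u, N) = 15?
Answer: -16046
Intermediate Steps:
(65 - 291)*(W(-7, 7) + 56) = (65 - 291)*(15 + 56) = -226*71 = -16046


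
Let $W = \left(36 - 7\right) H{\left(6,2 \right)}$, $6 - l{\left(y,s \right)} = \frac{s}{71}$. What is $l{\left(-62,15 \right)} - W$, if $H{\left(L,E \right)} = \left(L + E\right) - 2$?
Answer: $- \frac{11943}{71} \approx -168.21$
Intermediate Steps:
$l{\left(y,s \right)} = 6 - \frac{s}{71}$
$H{\left(L,E \right)} = -2 + E + L$ ($H{\left(L,E \right)} = \left(E + L\right) - 2 = -2 + E + L$)
$W = 174$ ($W = \left(36 - 7\right) \left(-2 + 2 + 6\right) = 29 \cdot 6 = 174$)
$l{\left(-62,15 \right)} - W = \left(6 - \frac{15}{71}\right) - 174 = \frac{411}{71} - 174 = - \frac{11943}{71}$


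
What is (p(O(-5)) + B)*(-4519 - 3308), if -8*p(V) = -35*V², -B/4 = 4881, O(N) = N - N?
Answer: 152814348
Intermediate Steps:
O(N) = 0
B = -19524 (B = -4*4881 = -19524)
p(V) = 35*V²/8 (p(V) = -(-35)*V²/8 = 35*V²/8)
(p(O(-5)) + B)*(-4519 - 3308) = ((35/8)*0² - 19524)*(-4519 - 3308) = ((35/8)*0 - 19524)*(-7827) = (0 - 19524)*(-7827) = -19524*(-7827) = 152814348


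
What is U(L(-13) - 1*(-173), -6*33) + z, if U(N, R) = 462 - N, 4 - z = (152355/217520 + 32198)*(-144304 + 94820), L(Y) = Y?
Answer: 17328956993629/10876 ≈ 1.5933e+9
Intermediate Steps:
z = 17328953709077/10876 (z = 4 - (152355/217520 + 32198)*(-144304 + 94820) = 4 - (152355*(1/217520) + 32198)*(-49484) = 4 - (30471/43504 + 32198)*(-49484) = 4 - 1400772263*(-49484)/43504 = 4 - 1*(-17328953665573/10876) = 4 + 17328953665573/10876 = 17328953709077/10876 ≈ 1.5933e+9)
U(L(-13) - 1*(-173), -6*33) + z = (462 - (-13 - 1*(-173))) + 17328953709077/10876 = (462 - (-13 + 173)) + 17328953709077/10876 = (462 - 1*160) + 17328953709077/10876 = (462 - 160) + 17328953709077/10876 = 302 + 17328953709077/10876 = 17328956993629/10876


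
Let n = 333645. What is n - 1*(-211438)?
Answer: 545083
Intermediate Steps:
n - 1*(-211438) = 333645 - 1*(-211438) = 333645 + 211438 = 545083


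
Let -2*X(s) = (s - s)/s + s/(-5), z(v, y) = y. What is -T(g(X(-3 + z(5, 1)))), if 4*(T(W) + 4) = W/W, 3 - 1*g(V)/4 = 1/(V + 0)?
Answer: 15/4 ≈ 3.7500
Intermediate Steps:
X(s) = s/10 (X(s) = -((s - s)/s + s/(-5))/2 = -(0/s + s*(-1/5))/2 = -(0 - s/5)/2 = -(-1)*s/10 = s/10)
g(V) = 12 - 4/V (g(V) = 12 - 4/(V + 0) = 12 - 4/V)
T(W) = -15/4 (T(W) = -4 + (W/W)/4 = -4 + (1/4)*1 = -4 + 1/4 = -15/4)
-T(g(X(-3 + z(5, 1)))) = -1*(-15/4) = 15/4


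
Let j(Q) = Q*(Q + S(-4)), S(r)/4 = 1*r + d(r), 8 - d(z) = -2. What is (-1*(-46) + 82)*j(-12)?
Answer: -18432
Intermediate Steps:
d(z) = 10 (d(z) = 8 - 1*(-2) = 8 + 2 = 10)
S(r) = 40 + 4*r (S(r) = 4*(1*r + 10) = 4*(r + 10) = 4*(10 + r) = 40 + 4*r)
j(Q) = Q*(24 + Q) (j(Q) = Q*(Q + (40 + 4*(-4))) = Q*(Q + (40 - 16)) = Q*(Q + 24) = Q*(24 + Q))
(-1*(-46) + 82)*j(-12) = (-1*(-46) + 82)*(-12*(24 - 12)) = (46 + 82)*(-12*12) = 128*(-144) = -18432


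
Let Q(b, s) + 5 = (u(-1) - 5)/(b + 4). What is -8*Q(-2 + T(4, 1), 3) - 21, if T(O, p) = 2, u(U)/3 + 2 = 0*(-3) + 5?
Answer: 11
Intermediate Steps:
u(U) = 9 (u(U) = -6 + 3*(0*(-3) + 5) = -6 + 3*(0 + 5) = -6 + 3*5 = -6 + 15 = 9)
Q(b, s) = -5 + 4/(4 + b) (Q(b, s) = -5 + (9 - 5)/(b + 4) = -5 + 4/(4 + b))
-8*Q(-2 + T(4, 1), 3) - 21 = -8*(-16 - 5*(-2 + 2))/(4 + (-2 + 2)) - 21 = -8*(-16 - 5*0)/(4 + 0) - 21 = -8*(-16 + 0)/4 - 21 = -2*(-16) - 21 = -8*(-4) - 21 = 32 - 21 = 11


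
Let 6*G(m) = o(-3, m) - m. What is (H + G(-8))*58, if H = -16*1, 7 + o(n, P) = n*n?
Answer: -2494/3 ≈ -831.33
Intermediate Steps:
o(n, P) = -7 + n**2 (o(n, P) = -7 + n*n = -7 + n**2)
H = -16
G(m) = 1/3 - m/6 (G(m) = ((-7 + (-3)**2) - m)/6 = ((-7 + 9) - m)/6 = (2 - m)/6 = 1/3 - m/6)
(H + G(-8))*58 = (-16 + (1/3 - 1/6*(-8)))*58 = (-16 + (1/3 + 4/3))*58 = (-16 + 5/3)*58 = -43/3*58 = -2494/3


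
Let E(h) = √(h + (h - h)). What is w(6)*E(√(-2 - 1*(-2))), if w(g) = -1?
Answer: 0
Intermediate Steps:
E(h) = √h (E(h) = √(h + 0) = √h)
w(6)*E(√(-2 - 1*(-2))) = -√(√(-2 - 1*(-2))) = -√(√(-2 + 2)) = -√(√0) = -√0 = -1*0 = 0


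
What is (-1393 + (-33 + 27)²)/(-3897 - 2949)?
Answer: 1357/6846 ≈ 0.19822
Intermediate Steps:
(-1393 + (-33 + 27)²)/(-3897 - 2949) = (-1393 + (-6)²)/(-6846) = (-1393 + 36)*(-1/6846) = -1357*(-1/6846) = 1357/6846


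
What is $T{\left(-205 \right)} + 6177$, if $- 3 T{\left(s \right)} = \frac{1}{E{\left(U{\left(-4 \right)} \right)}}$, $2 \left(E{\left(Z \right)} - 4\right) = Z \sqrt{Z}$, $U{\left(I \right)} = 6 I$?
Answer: $\frac{16084907}{2604} - \frac{i \sqrt{6}}{434} \approx 6177.0 - 0.005644 i$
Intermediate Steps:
$E{\left(Z \right)} = 4 + \frac{Z^{\frac{3}{2}}}{2}$ ($E{\left(Z \right)} = 4 + \frac{Z \sqrt{Z}}{2} = 4 + \frac{Z^{\frac{3}{2}}}{2}$)
$T{\left(s \right)} = - \frac{1}{3 \left(4 - 24 i \sqrt{6}\right)}$ ($T{\left(s \right)} = - \frac{1}{3 \left(4 + \frac{\left(6 \left(-4\right)\right)^{\frac{3}{2}}}{2}\right)} = - \frac{1}{3 \left(4 + \frac{\left(-24\right)^{\frac{3}{2}}}{2}\right)} = - \frac{1}{3 \left(4 + \frac{\left(-48\right) i \sqrt{6}}{2}\right)} = - \frac{1}{3 \left(4 - 24 i \sqrt{6}\right)}$)
$T{\left(-205 \right)} + 6177 = \left(- \frac{1}{2604} - \frac{i \sqrt{6}}{434}\right) + 6177 = \frac{16084907}{2604} - \frac{i \sqrt{6}}{434}$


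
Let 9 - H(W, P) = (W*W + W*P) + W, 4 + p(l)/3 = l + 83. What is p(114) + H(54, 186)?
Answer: -12426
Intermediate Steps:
p(l) = 237 + 3*l (p(l) = -12 + 3*(l + 83) = -12 + 3*(83 + l) = -12 + (249 + 3*l) = 237 + 3*l)
H(W, P) = 9 - W - W² - P*W (H(W, P) = 9 - ((W*W + W*P) + W) = 9 - ((W² + P*W) + W) = 9 - (W + W² + P*W) = 9 + (-W - W² - P*W) = 9 - W - W² - P*W)
p(114) + H(54, 186) = (237 + 3*114) + (9 - 1*54 - 1*54² - 1*186*54) = (237 + 342) + (9 - 54 - 1*2916 - 10044) = 579 + (9 - 54 - 2916 - 10044) = 579 - 13005 = -12426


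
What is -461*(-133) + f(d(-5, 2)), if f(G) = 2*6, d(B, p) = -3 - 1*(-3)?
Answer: 61325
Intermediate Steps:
d(B, p) = 0 (d(B, p) = -3 + 3 = 0)
f(G) = 12
-461*(-133) + f(d(-5, 2)) = -461*(-133) + 12 = 61313 + 12 = 61325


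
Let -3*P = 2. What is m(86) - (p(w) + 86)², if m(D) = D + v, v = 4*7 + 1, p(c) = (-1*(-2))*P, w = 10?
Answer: -63481/9 ≈ -7053.4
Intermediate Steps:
P = -⅔ (P = -⅓*2 = -⅔ ≈ -0.66667)
p(c) = -4/3 (p(c) = -1*(-2)*(-⅔) = 2*(-⅔) = -4/3)
v = 29 (v = 28 + 1 = 29)
m(D) = 29 + D (m(D) = D + 29 = 29 + D)
m(86) - (p(w) + 86)² = (29 + 86) - (-4/3 + 86)² = 115 - (254/3)² = 115 - 1*64516/9 = 115 - 64516/9 = -63481/9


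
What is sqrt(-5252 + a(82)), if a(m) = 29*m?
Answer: I*sqrt(2874) ≈ 53.61*I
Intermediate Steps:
sqrt(-5252 + a(82)) = sqrt(-5252 + 29*82) = sqrt(-5252 + 2378) = sqrt(-2874) = I*sqrt(2874)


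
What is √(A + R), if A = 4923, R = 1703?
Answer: √6626 ≈ 81.400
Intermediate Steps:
√(A + R) = √(4923 + 1703) = √6626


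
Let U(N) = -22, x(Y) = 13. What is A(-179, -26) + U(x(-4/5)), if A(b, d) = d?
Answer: -48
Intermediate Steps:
A(-179, -26) + U(x(-4/5)) = -26 - 22 = -48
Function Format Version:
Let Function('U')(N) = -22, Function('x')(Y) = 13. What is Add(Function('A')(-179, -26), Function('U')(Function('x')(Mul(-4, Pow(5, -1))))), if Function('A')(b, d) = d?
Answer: -48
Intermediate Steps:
Add(Function('A')(-179, -26), Function('U')(Function('x')(Mul(-4, Pow(5, -1))))) = Add(-26, -22) = -48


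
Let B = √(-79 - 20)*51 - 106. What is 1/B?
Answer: -106/268735 - 153*I*√11/268735 ≈ -0.00039444 - 0.0018883*I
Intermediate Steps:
B = -106 + 153*I*√11 (B = √(-99)*51 - 106 = (3*I*√11)*51 - 106 = 153*I*√11 - 106 = -106 + 153*I*√11 ≈ -106.0 + 507.44*I)
1/B = 1/(-106 + 153*I*√11)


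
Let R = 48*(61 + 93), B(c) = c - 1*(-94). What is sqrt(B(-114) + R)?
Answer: 2*sqrt(1843) ≈ 85.860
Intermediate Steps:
B(c) = 94 + c (B(c) = c + 94 = 94 + c)
R = 7392 (R = 48*154 = 7392)
sqrt(B(-114) + R) = sqrt((94 - 114) + 7392) = sqrt(-20 + 7392) = sqrt(7372) = 2*sqrt(1843)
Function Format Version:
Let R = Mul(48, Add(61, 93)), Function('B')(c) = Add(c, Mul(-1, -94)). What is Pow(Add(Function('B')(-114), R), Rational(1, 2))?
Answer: Mul(2, Pow(1843, Rational(1, 2))) ≈ 85.860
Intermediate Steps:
Function('B')(c) = Add(94, c) (Function('B')(c) = Add(c, 94) = Add(94, c))
R = 7392 (R = Mul(48, 154) = 7392)
Pow(Add(Function('B')(-114), R), Rational(1, 2)) = Pow(Add(Add(94, -114), 7392), Rational(1, 2)) = Pow(Add(-20, 7392), Rational(1, 2)) = Pow(7372, Rational(1, 2)) = Mul(2, Pow(1843, Rational(1, 2)))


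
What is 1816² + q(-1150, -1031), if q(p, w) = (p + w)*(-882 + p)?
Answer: 7729648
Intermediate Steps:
q(p, w) = (-882 + p)*(p + w)
1816² + q(-1150, -1031) = 1816² + ((-1150)² - 882*(-1150) - 882*(-1031) - 1150*(-1031)) = 3297856 + (1322500 + 1014300 + 909342 + 1185650) = 3297856 + 4431792 = 7729648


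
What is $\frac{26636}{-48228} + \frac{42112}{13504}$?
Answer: $\frac{6528457}{2544027} \approx 2.5662$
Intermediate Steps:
$\frac{26636}{-48228} + \frac{42112}{13504} = 26636 \left(- \frac{1}{48228}\right) + 42112 \cdot \frac{1}{13504} = - \frac{6659}{12057} + \frac{658}{211} = \frac{6528457}{2544027}$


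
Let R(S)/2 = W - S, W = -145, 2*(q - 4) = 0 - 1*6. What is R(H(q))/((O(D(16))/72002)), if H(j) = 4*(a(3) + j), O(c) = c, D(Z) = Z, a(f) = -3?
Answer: -4932137/4 ≈ -1.2330e+6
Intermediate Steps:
q = 1 (q = 4 + (0 - 1*6)/2 = 4 + (0 - 6)/2 = 4 + (1/2)*(-6) = 4 - 3 = 1)
H(j) = -12 + 4*j (H(j) = 4*(-3 + j) = -12 + 4*j)
R(S) = -290 - 2*S (R(S) = 2*(-145 - S) = -290 - 2*S)
R(H(q))/((O(D(16))/72002)) = (-290 - 2*(-12 + 4*1))/((16/72002)) = (-290 - 2*(-12 + 4))/((16*(1/72002))) = (-290 - 2*(-8))/(8/36001) = (-290 + 16)*(36001/8) = -274*36001/8 = -4932137/4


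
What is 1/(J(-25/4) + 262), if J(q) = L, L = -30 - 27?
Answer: 1/205 ≈ 0.0048781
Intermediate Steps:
L = -57
J(q) = -57
1/(J(-25/4) + 262) = 1/(-57 + 262) = 1/205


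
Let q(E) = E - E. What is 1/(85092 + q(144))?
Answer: 1/85092 ≈ 1.1752e-5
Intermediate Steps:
q(E) = 0
1/(85092 + q(144)) = 1/(85092 + 0) = 1/85092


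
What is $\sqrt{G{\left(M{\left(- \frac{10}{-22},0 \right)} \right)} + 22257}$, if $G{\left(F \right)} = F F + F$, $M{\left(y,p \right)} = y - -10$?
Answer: $\frac{9 \sqrt{33427}}{11} \approx 149.59$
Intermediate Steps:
$M{\left(y,p \right)} = 10 + y$ ($M{\left(y,p \right)} = y + 10 = 10 + y$)
$G{\left(F \right)} = F + F^{2}$ ($G{\left(F \right)} = F^{2} + F = F + F^{2}$)
$\sqrt{G{\left(M{\left(- \frac{10}{-22},0 \right)} \right)} + 22257} = \sqrt{\left(10 - \frac{10}{-22}\right) \left(1 + \left(10 - \frac{10}{-22}\right)\right) + 22257} = \sqrt{\left(10 - - \frac{5}{11}\right) \left(1 + \left(10 - - \frac{5}{11}\right)\right) + 22257} = \sqrt{\left(10 + \frac{5}{11}\right) \left(1 + \left(10 + \frac{5}{11}\right)\right) + 22257} = \sqrt{\frac{115 \left(1 + \frac{115}{11}\right)}{11} + 22257} = \sqrt{\frac{115}{11} \cdot \frac{126}{11} + 22257} = \sqrt{\frac{14490}{121} + 22257} = \sqrt{\frac{2707587}{121}} = \frac{9 \sqrt{33427}}{11}$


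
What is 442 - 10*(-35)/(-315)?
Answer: 3968/9 ≈ 440.89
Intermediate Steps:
442 - 10*(-35)/(-315) = 442 - (-350)*(-1)/315 = 442 - 1*10/9 = 442 - 10/9 = 3968/9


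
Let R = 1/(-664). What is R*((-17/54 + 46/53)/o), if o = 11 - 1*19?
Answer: 1583/15202944 ≈ 0.00010412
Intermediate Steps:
o = -8 (o = 11 - 19 = -8)
R = -1/664 ≈ -0.0015060
R*((-17/54 + 46/53)/o) = -(-17/54 + 46/53)/(664*(-8)) = -(-17*1/54 + 46*(1/53))*(-1)/(664*8) = -(-17/54 + 46/53)*(-1)/(664*8) = -1583*(-1)/(1900368*8) = -1/664*(-1583/22896) = 1583/15202944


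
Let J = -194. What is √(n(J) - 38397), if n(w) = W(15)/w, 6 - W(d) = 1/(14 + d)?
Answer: I*√1215338056070/5626 ≈ 195.95*I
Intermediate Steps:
W(d) = 6 - 1/(14 + d)
n(w) = 173/(29*w) (n(w) = ((83 + 6*15)/(14 + 15))/w = ((83 + 90)/29)/w = ((1/29)*173)/w = 173/(29*w))
√(n(J) - 38397) = √((173/29)/(-194) - 38397) = √((173/29)*(-1/194) - 38397) = √(-173/5626 - 38397) = √(-216021695/5626) = I*√1215338056070/5626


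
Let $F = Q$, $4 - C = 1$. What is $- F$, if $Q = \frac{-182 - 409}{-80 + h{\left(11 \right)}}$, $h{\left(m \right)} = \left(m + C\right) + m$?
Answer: $- \frac{591}{55} \approx -10.745$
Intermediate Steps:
$C = 3$ ($C = 4 - 1 = 3$)
$h{\left(m \right)} = 3 + 2 m$ ($h{\left(m \right)} = \left(m + 3\right) + m = \left(3 + m\right) + m = 3 + 2 m$)
$Q = \frac{591}{55}$ ($Q = \frac{-182 - 409}{-80 + \left(3 + 2 \cdot 11\right)} = - \frac{591}{-80 + \left(3 + 22\right)} = - \frac{591}{-80 + 25} = - \frac{591}{-55} = \left(-591\right) \left(- \frac{1}{55}\right) = \frac{591}{55} \approx 10.745$)
$F = \frac{591}{55} \approx 10.745$
$- F = \left(-1\right) \frac{591}{55} = - \frac{591}{55}$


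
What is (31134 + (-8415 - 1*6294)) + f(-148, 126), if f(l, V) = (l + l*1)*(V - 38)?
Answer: -9623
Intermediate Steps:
f(l, V) = 2*l*(-38 + V) (f(l, V) = (l + l)*(-38 + V) = (2*l)*(-38 + V) = 2*l*(-38 + V))
(31134 + (-8415 - 1*6294)) + f(-148, 126) = (31134 + (-8415 - 1*6294)) + 2*(-148)*(-38 + 126) = (31134 + (-8415 - 6294)) + 2*(-148)*88 = (31134 - 14709) - 26048 = 16425 - 26048 = -9623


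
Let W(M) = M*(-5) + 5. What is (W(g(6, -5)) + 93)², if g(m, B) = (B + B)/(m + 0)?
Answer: 101761/9 ≈ 11307.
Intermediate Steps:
g(m, B) = 2*B/m (g(m, B) = (2*B)/m = 2*B/m)
W(M) = 5 - 5*M (W(M) = -5*M + 5 = 5 - 5*M)
(W(g(6, -5)) + 93)² = ((5 - 10*(-5)/6) + 93)² = ((5 - 5*(-5/3)) + 93)² = ((5 + 25/3) + 93)² = (40/3 + 93)² = (319/3)² = 101761/9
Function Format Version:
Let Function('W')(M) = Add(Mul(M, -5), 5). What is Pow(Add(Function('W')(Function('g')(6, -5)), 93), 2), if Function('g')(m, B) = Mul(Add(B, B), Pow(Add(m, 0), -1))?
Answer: Rational(101761, 9) ≈ 11307.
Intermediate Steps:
Function('g')(m, B) = Mul(2, B, Pow(m, -1)) (Function('g')(m, B) = Mul(Mul(2, B), Pow(m, -1)) = Mul(2, B, Pow(m, -1)))
Function('W')(M) = Add(5, Mul(-5, M)) (Function('W')(M) = Add(Mul(-5, M), 5) = Add(5, Mul(-5, M)))
Pow(Add(Function('W')(Function('g')(6, -5)), 93), 2) = Pow(Add(Add(5, Mul(-5, Mul(2, -5, Pow(6, -1)))), 93), 2) = Pow(Add(Add(5, Mul(-5, Mul(2, -5, Rational(1, 6)))), 93), 2) = Pow(Add(Add(5, Mul(-5, Rational(-5, 3))), 93), 2) = Pow(Add(Add(5, Rational(25, 3)), 93), 2) = Pow(Add(Rational(40, 3), 93), 2) = Pow(Rational(319, 3), 2) = Rational(101761, 9)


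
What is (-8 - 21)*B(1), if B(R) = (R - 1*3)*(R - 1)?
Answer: 0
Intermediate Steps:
B(R) = (-1 + R)*(-3 + R) (B(R) = (R - 3)*(-1 + R) = (-3 + R)*(-1 + R) = (-1 + R)*(-3 + R))
(-8 - 21)*B(1) = (-8 - 21)*(3 + 1² - 4*1) = -29*(3 + 1 - 4) = -29*0 = 0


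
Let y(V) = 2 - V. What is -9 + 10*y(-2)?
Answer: 31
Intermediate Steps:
-9 + 10*y(-2) = -9 + 10*(2 - 1*(-2)) = -9 + 10*(2 + 2) = -9 + 10*4 = -9 + 40 = 31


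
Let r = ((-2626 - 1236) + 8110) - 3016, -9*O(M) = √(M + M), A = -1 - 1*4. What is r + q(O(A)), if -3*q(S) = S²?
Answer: 299386/243 ≈ 1232.0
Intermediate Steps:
A = -5 (A = -1 - 4 = -5)
O(M) = -√2*√M/9 (O(M) = -√(M + M)/9 = -√2*√M/9)
q(S) = -S²/3
r = 1232 (r = (-3862 + 8110) - 3016 = 4248 - 3016 = 1232)
r + q(O(A)) = 1232 - (-√2*√(-5)/9)²/3 = 1232 - (-√2*I*√5/9)²/3 = 1232 - (-I*√10/9)²/3 = 1232 - ⅓*(-10/81) = 1232 + 10/243 = 299386/243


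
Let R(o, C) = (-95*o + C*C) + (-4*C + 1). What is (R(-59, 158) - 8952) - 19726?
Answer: 1260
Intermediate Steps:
R(o, C) = 1 + C² - 95*o - 4*C (R(o, C) = (-95*o + C²) + (1 - 4*C) = (C² - 95*o) + (1 - 4*C) = 1 + C² - 95*o - 4*C)
(R(-59, 158) - 8952) - 19726 = ((1 + 158² - 95*(-59) - 4*158) - 8952) - 19726 = ((1 + 24964 + 5605 - 632) - 8952) - 19726 = (29938 - 8952) - 19726 = 20986 - 19726 = 1260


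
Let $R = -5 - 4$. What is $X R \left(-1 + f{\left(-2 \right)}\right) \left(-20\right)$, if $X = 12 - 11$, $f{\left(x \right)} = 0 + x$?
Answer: $-540$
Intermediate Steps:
$f{\left(x \right)} = x$
$R = -9$ ($R = -5 - 4 = -9$)
$X = 1$ ($X = 12 - 11 = 1$)
$X R \left(-1 + f{\left(-2 \right)}\right) \left(-20\right) = 1 \left(- 9 \left(-1 - 2\right)\right) \left(-20\right) = 1 \left(\left(-9\right) \left(-3\right)\right) \left(-20\right) = 1 \cdot 27 \left(-20\right) = 27 \left(-20\right) = -540$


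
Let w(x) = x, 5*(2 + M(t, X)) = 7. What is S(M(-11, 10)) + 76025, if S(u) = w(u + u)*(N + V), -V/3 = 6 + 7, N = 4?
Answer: 76067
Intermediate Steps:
M(t, X) = -3/5 (M(t, X) = -2 + (1/5)*7 = -2 + 7/5 = -3/5)
V = -39 (V = -3*(6 + 7) = -3*13 = -39)
S(u) = -70*u (S(u) = (u + u)*(4 - 39) = (2*u)*(-35) = -70*u)
S(M(-11, 10)) + 76025 = -70*(-3/5) + 76025 = 42 + 76025 = 76067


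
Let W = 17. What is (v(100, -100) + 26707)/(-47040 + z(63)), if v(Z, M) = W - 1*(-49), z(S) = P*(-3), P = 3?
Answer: -26773/47049 ≈ -0.56905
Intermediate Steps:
z(S) = -9 (z(S) = 3*(-3) = -9)
v(Z, M) = 66 (v(Z, M) = 17 - 1*(-49) = 17 + 49 = 66)
(v(100, -100) + 26707)/(-47040 + z(63)) = (66 + 26707)/(-47040 - 9) = 26773/(-47049) = 26773*(-1/47049) = -26773/47049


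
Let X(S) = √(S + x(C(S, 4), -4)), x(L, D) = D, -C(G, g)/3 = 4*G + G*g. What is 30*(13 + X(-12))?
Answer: 390 + 120*I ≈ 390.0 + 120.0*I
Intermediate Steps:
C(G, g) = -12*G - 3*G*g (C(G, g) = -3*(4*G + G*g) = -12*G - 3*G*g)
X(S) = √(-4 + S) (X(S) = √(S - 4) = √(-4 + S))
30*(13 + X(-12)) = 30*(13 + √(-4 - 12)) = 30*(13 + √(-16)) = 30*(13 + 4*I) = 390 + 120*I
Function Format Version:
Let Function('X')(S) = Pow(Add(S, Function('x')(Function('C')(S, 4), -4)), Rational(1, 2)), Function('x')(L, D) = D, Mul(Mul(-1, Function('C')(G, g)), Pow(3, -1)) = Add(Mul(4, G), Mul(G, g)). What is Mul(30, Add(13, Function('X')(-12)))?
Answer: Add(390, Mul(120, I)) ≈ Add(390.00, Mul(120.00, I))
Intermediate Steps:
Function('C')(G, g) = Add(Mul(-12, G), Mul(-3, G, g)) (Function('C')(G, g) = Mul(-3, Add(Mul(4, G), Mul(G, g))) = Add(Mul(-12, G), Mul(-3, G, g)))
Function('X')(S) = Pow(Add(-4, S), Rational(1, 2)) (Function('X')(S) = Pow(Add(S, -4), Rational(1, 2)) = Pow(Add(-4, S), Rational(1, 2)))
Mul(30, Add(13, Function('X')(-12))) = Mul(30, Add(13, Pow(Add(-4, -12), Rational(1, 2)))) = Mul(30, Add(13, Pow(-16, Rational(1, 2)))) = Mul(30, Add(13, Mul(4, I))) = Add(390, Mul(120, I))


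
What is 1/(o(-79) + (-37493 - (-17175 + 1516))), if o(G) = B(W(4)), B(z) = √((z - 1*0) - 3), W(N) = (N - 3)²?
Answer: -10917/238361779 - I*√2/476723558 ≈ -4.58e-5 - 2.9665e-9*I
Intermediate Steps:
W(N) = (-3 + N)²
B(z) = √(-3 + z) (B(z) = √((z + 0) - 3) = √(z - 3) = √(-3 + z))
o(G) = I*√2 (o(G) = √(-3 + (-3 + 4)²) = √(-3 + 1²) = √(-3 + 1) = √(-2) = I*√2)
1/(o(-79) + (-37493 - (-17175 + 1516))) = 1/(I*√2 + (-37493 - (-17175 + 1516))) = 1/(I*√2 + (-37493 - 1*(-15659))) = 1/(I*√2 + (-37493 + 15659)) = 1/(I*√2 - 21834) = 1/(-21834 + I*√2)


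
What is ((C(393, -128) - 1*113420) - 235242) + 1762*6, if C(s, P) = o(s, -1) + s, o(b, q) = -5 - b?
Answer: -338095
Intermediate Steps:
C(s, P) = -5 (C(s, P) = (-5 - s) + s = -5)
((C(393, -128) - 1*113420) - 235242) + 1762*6 = ((-5 - 1*113420) - 235242) + 1762*6 = ((-5 - 113420) - 235242) + 10572 = (-113425 - 235242) + 10572 = -348667 + 10572 = -338095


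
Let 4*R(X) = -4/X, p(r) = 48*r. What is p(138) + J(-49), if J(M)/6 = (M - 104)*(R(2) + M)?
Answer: 52065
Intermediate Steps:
R(X) = -1/X (R(X) = (-4/X)/4 = -1/X)
J(M) = 6*(-104 + M)*(-½ + M) (J(M) = 6*((M - 104)*(-1/2 + M)) = 6*((-104 + M)*(-1*½ + M)) = 6*((-104 + M)*(-½ + M)) = 6*(-104 + M)*(-½ + M))
p(138) + J(-49) = 48*138 + (312 - 627*(-49) + 6*(-49)²) = 6624 + (312 + 30723 + 6*2401) = 6624 + (312 + 30723 + 14406) = 6624 + 45441 = 52065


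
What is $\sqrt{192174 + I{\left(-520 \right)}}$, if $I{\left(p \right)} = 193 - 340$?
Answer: $253 \sqrt{3} \approx 438.21$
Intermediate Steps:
$I{\left(p \right)} = -147$
$\sqrt{192174 + I{\left(-520 \right)}} = \sqrt{192174 - 147} = \sqrt{192027} = 253 \sqrt{3}$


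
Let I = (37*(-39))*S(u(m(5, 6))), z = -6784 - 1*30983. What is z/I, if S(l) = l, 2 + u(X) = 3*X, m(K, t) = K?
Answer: 12589/6253 ≈ 2.0133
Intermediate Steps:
z = -37767 (z = -6784 - 30983 = -37767)
u(X) = -2 + 3*X
I = -18759 (I = (37*(-39))*(-2 + 3*5) = -1443*(-2 + 15) = -1443*13 = -18759)
z/I = -37767/(-18759) = -37767*(-1/18759) = 12589/6253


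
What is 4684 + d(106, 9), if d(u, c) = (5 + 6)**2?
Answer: 4805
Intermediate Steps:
d(u, c) = 121 (d(u, c) = 11**2 = 121)
4684 + d(106, 9) = 4684 + 121 = 4805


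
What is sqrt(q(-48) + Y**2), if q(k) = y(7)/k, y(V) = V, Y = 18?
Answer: sqrt(46635)/12 ≈ 17.996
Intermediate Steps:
q(k) = 7/k
sqrt(q(-48) + Y**2) = sqrt(7/(-48) + 18**2) = sqrt(7*(-1/48) + 324) = sqrt(-7/48 + 324) = sqrt(15545/48) = sqrt(46635)/12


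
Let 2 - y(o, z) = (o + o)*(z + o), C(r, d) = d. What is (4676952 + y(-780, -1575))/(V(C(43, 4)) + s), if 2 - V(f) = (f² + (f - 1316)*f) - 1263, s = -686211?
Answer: -501577/339857 ≈ -1.4758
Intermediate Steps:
y(o, z) = 2 - 2*o*(o + z) (y(o, z) = 2 - (o + o)*(z + o) = 2 - 2*o*(o + z))
V(f) = 1265 - f² - f*(-1316 + f) (V(f) = 2 - ((f² + (f - 1316)*f) - 1263) = 2 - ((f² + (-1316 + f)*f) - 1263) = 2 - ((f² + f*(-1316 + f)) - 1263) = 2 - (-1263 + f² + f*(-1316 + f)) = 2 + (1263 - f² - f*(-1316 + f)) = 1265 - f² - f*(-1316 + f))
(4676952 + y(-780, -1575))/(V(C(43, 4)) + s) = (4676952 + (2 - 2*(-780)² - 2*(-780)*(-1575)))/((1265 - 2*4² + 1316*4) - 686211) = (4676952 + (2 - 2*608400 - 2457000))/((1265 - 2*16 + 5264) - 686211) = (4676952 + (2 - 1216800 - 2457000))/((1265 - 32 + 5264) - 686211) = (4676952 - 3673798)/(6497 - 686211) = 1003154/(-679714) = 1003154*(-1/679714) = -501577/339857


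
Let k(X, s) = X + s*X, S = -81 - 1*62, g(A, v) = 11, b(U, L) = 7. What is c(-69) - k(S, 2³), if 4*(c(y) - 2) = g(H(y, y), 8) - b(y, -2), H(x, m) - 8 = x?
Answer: 1290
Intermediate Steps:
H(x, m) = 8 + x
c(y) = 3 (c(y) = 2 + (11 - 1*7)/4 = 2 + (11 - 7)/4 = 2 + (¼)*4 = 2 + 1 = 3)
S = -143 (S = -81 - 62 = -143)
k(X, s) = X + X*s
c(-69) - k(S, 2³) = 3 - (-143)*(1 + 2³) = 3 - (-143)*(1 + 8) = 3 - (-143)*9 = 3 - 1*(-1287) = 3 + 1287 = 1290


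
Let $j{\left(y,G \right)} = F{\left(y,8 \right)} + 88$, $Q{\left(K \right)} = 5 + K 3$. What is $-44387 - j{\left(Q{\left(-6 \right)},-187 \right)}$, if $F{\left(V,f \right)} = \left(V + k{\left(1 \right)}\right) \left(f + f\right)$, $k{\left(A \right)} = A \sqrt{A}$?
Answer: $-44283$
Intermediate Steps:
$Q{\left(K \right)} = 5 + 3 K$
$k{\left(A \right)} = A^{\frac{3}{2}}$
$F{\left(V,f \right)} = 2 f \left(1 + V\right)$ ($F{\left(V,f \right)} = \left(V + 1^{\frac{3}{2}}\right) \left(f + f\right) = \left(V + 1\right) 2 f = \left(1 + V\right) 2 f = 2 f \left(1 + V\right)$)
$j{\left(y,G \right)} = 104 + 16 y$ ($j{\left(y,G \right)} = 2 \cdot 8 \left(1 + y\right) + 88 = \left(16 + 16 y\right) + 88 = 104 + 16 y$)
$-44387 - j{\left(Q{\left(-6 \right)},-187 \right)} = -44387 - \left(104 + 16 \left(5 + 3 \left(-6\right)\right)\right) = -44387 - \left(104 + 16 \left(5 - 18\right)\right) = -44387 - \left(104 + 16 \left(-13\right)\right) = -44387 - \left(104 - 208\right) = -44387 - -104 = -44387 + 104 = -44283$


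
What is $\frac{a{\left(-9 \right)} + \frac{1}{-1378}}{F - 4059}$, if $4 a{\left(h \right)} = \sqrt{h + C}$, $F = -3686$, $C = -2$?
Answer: $\frac{1}{10672610} - \frac{i \sqrt{11}}{30980} \approx 9.3698 \cdot 10^{-8} - 0.00010706 i$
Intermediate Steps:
$a{\left(h \right)} = \frac{\sqrt{-2 + h}}{4}$ ($a{\left(h \right)} = \frac{\sqrt{h - 2}}{4} = \frac{\sqrt{-2 + h}}{4}$)
$\frac{a{\left(-9 \right)} + \frac{1}{-1378}}{F - 4059} = \frac{\frac{\sqrt{-2 - 9}}{4} + \frac{1}{-1378}}{-3686 - 4059} = \frac{\frac{\sqrt{-11}}{4} - \frac{1}{1378}}{-7745} = \left(\frac{i \sqrt{11}}{4} - \frac{1}{1378}\right) \left(- \frac{1}{7745}\right) = \left(- \frac{1}{1378} + \frac{i \sqrt{11}}{4}\right) \left(- \frac{1}{7745}\right) = \frac{1}{10672610} - \frac{i \sqrt{11}}{30980}$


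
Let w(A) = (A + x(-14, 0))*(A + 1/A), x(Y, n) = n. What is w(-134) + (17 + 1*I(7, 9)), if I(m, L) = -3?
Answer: 17971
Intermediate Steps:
w(A) = A*(A + 1/A) (w(A) = (A + 0)*(A + 1/A) = A*(A + 1/A))
w(-134) + (17 + 1*I(7, 9)) = (1 + (-134)²) + (17 + 1*(-3)) = (1 + 17956) + (17 - 3) = 17957 + 14 = 17971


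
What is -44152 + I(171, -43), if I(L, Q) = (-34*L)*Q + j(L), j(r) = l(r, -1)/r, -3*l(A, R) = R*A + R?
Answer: 105601222/513 ≈ 2.0585e+5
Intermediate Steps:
l(A, R) = -R/3 - A*R/3 (l(A, R) = -(R*A + R)/3 = -(A*R + R)/3 = -(R + A*R)/3 = -R/3 - A*R/3)
j(r) = (⅓ + r/3)/r (j(r) = (-⅓*(-1)*(1 + r))/r = (⅓ + r/3)/r)
I(L, Q) = -34*L*Q + (1 + L)/(3*L) (I(L, Q) = (-34*L)*Q + (1 + L)/(3*L) = -34*L*Q + (1 + L)/(3*L))
-44152 + I(171, -43) = -44152 + (⅓)*(1 + 171 - 102*(-43)*171²)/171 = -44152 + (⅓)*(1/171)*(1 + 171 - 102*(-43)*29241) = -44152 + (⅓)*(1/171)*(1 + 171 + 128251026) = -44152 + (⅓)*(1/171)*128251198 = -44152 + 128251198/513 = 105601222/513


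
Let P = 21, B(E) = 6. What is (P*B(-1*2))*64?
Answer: 8064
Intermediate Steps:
(P*B(-1*2))*64 = (21*6)*64 = 126*64 = 8064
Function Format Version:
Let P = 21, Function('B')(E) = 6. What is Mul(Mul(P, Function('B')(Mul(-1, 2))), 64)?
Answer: 8064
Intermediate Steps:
Mul(Mul(P, Function('B')(Mul(-1, 2))), 64) = Mul(Mul(21, 6), 64) = Mul(126, 64) = 8064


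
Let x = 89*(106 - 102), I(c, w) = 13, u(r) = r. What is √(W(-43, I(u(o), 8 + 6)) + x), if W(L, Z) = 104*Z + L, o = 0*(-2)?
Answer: 3*√185 ≈ 40.804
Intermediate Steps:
o = 0
x = 356 (x = 89*4 = 356)
W(L, Z) = L + 104*Z
√(W(-43, I(u(o), 8 + 6)) + x) = √((-43 + 104*13) + 356) = √((-43 + 1352) + 356) = √(1309 + 356) = √1665 = 3*√185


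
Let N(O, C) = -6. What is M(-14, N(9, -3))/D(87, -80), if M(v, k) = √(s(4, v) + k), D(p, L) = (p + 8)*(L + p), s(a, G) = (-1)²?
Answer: I*√5/665 ≈ 0.0033625*I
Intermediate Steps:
s(a, G) = 1
D(p, L) = (8 + p)*(L + p)
M(v, k) = √(1 + k)
M(-14, N(9, -3))/D(87, -80) = √(1 - 6)/(87² + 8*(-80) + 8*87 - 80*87) = √(-5)/(7569 - 640 + 696 - 6960) = (I*√5)/665 = (I*√5)*(1/665) = I*√5/665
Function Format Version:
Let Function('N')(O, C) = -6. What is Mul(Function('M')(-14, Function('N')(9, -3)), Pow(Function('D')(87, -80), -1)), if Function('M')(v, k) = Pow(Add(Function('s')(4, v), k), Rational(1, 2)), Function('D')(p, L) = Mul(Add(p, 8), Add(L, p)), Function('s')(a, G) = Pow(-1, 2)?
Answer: Mul(Rational(1, 665), I, Pow(5, Rational(1, 2))) ≈ Mul(0.0033625, I)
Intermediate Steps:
Function('s')(a, G) = 1
Function('D')(p, L) = Mul(Add(8, p), Add(L, p))
Function('M')(v, k) = Pow(Add(1, k), Rational(1, 2))
Mul(Function('M')(-14, Function('N')(9, -3)), Pow(Function('D')(87, -80), -1)) = Mul(Pow(Add(1, -6), Rational(1, 2)), Pow(Add(Pow(87, 2), Mul(8, -80), Mul(8, 87), Mul(-80, 87)), -1)) = Mul(Pow(-5, Rational(1, 2)), Pow(Add(7569, -640, 696, -6960), -1)) = Mul(Mul(I, Pow(5, Rational(1, 2))), Pow(665, -1)) = Mul(Mul(I, Pow(5, Rational(1, 2))), Rational(1, 665)) = Mul(Rational(1, 665), I, Pow(5, Rational(1, 2)))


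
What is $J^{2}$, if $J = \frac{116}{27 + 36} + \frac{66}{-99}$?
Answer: $\frac{5476}{3969} \approx 1.3797$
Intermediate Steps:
$J = \frac{74}{63}$ ($J = \frac{116}{63} + 66 \left(- \frac{1}{99}\right) = 116 \cdot \frac{1}{63} - \frac{2}{3} = \frac{116}{63} - \frac{2}{3} = \frac{74}{63} \approx 1.1746$)
$J^{2} = \left(\frac{74}{63}\right)^{2} = \frac{5476}{3969}$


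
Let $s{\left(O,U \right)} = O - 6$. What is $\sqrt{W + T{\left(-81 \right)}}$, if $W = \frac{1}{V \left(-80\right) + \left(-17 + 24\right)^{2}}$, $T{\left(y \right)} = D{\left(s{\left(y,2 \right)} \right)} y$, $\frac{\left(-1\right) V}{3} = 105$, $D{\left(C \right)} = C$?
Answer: $\frac{2 \sqrt{1123136774074}}{25249} \approx 83.946$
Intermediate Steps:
$s{\left(O,U \right)} = -6 + O$ ($s{\left(O,U \right)} = O - 6 = -6 + O$)
$V = -315$ ($V = \left(-3\right) 105 = -315$)
$T{\left(y \right)} = y \left(-6 + y\right)$ ($T{\left(y \right)} = \left(-6 + y\right) y = y \left(-6 + y\right)$)
$W = \frac{1}{25249}$ ($W = \frac{1}{\left(-315\right) \left(-80\right) + \left(-17 + 24\right)^{2}} = \frac{1}{25200 + 7^{2}} = \frac{1}{25200 + 49} = \frac{1}{25249} \approx 3.9606 \cdot 10^{-5}$)
$\sqrt{W + T{\left(-81 \right)}} = \sqrt{\frac{1}{25249} - 81 \left(-6 - 81\right)} = \sqrt{\frac{1}{25249} - -7047} = \sqrt{\frac{1}{25249} + 7047} = \sqrt{\frac{177929704}{25249}} = \frac{2 \sqrt{1123136774074}}{25249}$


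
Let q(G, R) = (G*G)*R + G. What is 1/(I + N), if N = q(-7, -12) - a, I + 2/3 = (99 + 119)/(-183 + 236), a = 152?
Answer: -159/118225 ≈ -0.0013449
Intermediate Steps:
q(G, R) = G + R*G**2 (q(G, R) = G**2*R + G = R*G**2 + G = G + R*G**2)
I = 548/159 (I = -2/3 + (99 + 119)/(-183 + 236) = -2/3 + 218/53 = 548/159 ≈ 3.4465)
N = -747 (N = -7*(1 - 7*(-12)) - 1*152 = -7*(1 + 84) - 152 = -7*85 - 152 = -595 - 152 = -747)
1/(I + N) = 1/(548/159 - 747) = 1/(-118225/159) = -159/118225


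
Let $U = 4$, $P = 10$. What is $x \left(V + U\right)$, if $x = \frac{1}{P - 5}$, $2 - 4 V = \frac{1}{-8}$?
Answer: $\frac{29}{32} \approx 0.90625$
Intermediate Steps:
$V = \frac{17}{32}$ ($V = \frac{1}{2} - \frac{1}{4 \left(-8\right)} = \frac{1}{2} - - \frac{1}{32} = \frac{1}{2} + \frac{1}{32} = \frac{17}{32} \approx 0.53125$)
$x = \frac{1}{5}$ ($x = \frac{1}{10 - 5} = \frac{1}{5} \approx 0.2$)
$x \left(V + U\right) = \frac{\frac{17}{32} + 4}{5} = \frac{1}{5} \cdot \frac{145}{32} = \frac{29}{32}$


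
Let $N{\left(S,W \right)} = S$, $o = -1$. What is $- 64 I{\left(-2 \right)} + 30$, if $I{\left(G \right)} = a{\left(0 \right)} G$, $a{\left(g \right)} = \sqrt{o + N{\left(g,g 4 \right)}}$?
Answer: $30 + 128 i \approx 30.0 + 128.0 i$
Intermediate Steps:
$a{\left(g \right)} = \sqrt{-1 + g}$
$I{\left(G \right)} = i G$ ($I{\left(G \right)} = \sqrt{-1 + 0} G = \sqrt{-1} G = i G$)
$- 64 I{\left(-2 \right)} + 30 = - 64 i \left(-2\right) + 30 = - 64 \left(- 2 i\right) + 30 = 128 i + 30 = 30 + 128 i$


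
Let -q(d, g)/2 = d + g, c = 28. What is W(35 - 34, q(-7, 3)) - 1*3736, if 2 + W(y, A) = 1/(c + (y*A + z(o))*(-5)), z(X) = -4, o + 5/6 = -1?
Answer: -29903/8 ≈ -3737.9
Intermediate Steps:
o = -11/6 (o = -⅚ - 1 = -11/6 ≈ -1.8333)
q(d, g) = -2*d - 2*g (q(d, g) = -2*(d + g) = -2*d - 2*g)
W(y, A) = -2 + 1/(48 - 5*A*y) (W(y, A) = -2 + 1/(28 + (y*A - 4)*(-5)) = -2 + 1/(28 + (A*y - 4)*(-5)) = -2 + 1/(28 + (-4 + A*y)*(-5)) = -2 + 1/(28 + (20 - 5*A*y)) = -2 + 1/(48 - 5*A*y))
W(35 - 34, q(-7, 3)) - 1*3736 = 5*(19 - 2*(-2*(-7) - 2*3)*(35 - 34))/(-48 + 5*(-2*(-7) - 2*3)*(35 - 34)) - 1*3736 = 5*(19 - 2*(14 - 6)*1)/(-48 + 5*(14 - 6)*1) - 3736 = 5*(19 - 2*8*1)/(-48 + 5*8*1) - 3736 = 5*(19 - 16)/(-48 + 40) - 3736 = 5*3/(-8) - 3736 = 5*(-⅛)*3 - 3736 = -15/8 - 3736 = -29903/8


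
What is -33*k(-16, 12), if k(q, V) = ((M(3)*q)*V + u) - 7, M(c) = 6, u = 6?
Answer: 38049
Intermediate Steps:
k(q, V) = -1 + 6*V*q (k(q, V) = ((6*q)*V + 6) - 7 = (6*V*q + 6) - 7 = (6 + 6*V*q) - 7 = -1 + 6*V*q)
-33*k(-16, 12) = -33*(-1 + 6*12*(-16)) = -33*(-1 - 1152) = -33*(-1153) = 38049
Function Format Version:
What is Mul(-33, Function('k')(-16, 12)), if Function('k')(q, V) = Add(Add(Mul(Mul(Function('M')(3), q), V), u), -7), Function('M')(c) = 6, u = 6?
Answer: 38049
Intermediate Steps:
Function('k')(q, V) = Add(-1, Mul(6, V, q)) (Function('k')(q, V) = Add(Add(Mul(Mul(6, q), V), 6), -7) = Add(Add(Mul(6, V, q), 6), -7) = Add(Add(6, Mul(6, V, q)), -7) = Add(-1, Mul(6, V, q)))
Mul(-33, Function('k')(-16, 12)) = Mul(-33, Add(-1, Mul(6, 12, -16))) = Mul(-33, Add(-1, -1152)) = Mul(-33, -1153) = 38049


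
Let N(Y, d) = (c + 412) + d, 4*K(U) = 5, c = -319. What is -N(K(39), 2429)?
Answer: -2522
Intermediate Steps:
K(U) = 5/4 (K(U) = (¼)*5 = 5/4)
N(Y, d) = 93 + d (N(Y, d) = (-319 + 412) + d = 93 + d)
-N(K(39), 2429) = -(93 + 2429) = -1*2522 = -2522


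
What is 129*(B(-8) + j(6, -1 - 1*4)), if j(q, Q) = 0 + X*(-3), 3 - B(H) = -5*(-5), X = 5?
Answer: -4773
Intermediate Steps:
B(H) = -22 (B(H) = 3 - (-5)*(-5) = 3 - 1*25 = 3 - 25 = -22)
j(q, Q) = -15 (j(q, Q) = 0 + 5*(-3) = 0 - 15 = -15)
129*(B(-8) + j(6, -1 - 1*4)) = 129*(-22 - 15) = 129*(-37) = -4773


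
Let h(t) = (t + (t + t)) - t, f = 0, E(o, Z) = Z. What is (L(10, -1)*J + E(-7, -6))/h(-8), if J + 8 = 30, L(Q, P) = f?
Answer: 3/8 ≈ 0.37500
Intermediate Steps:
L(Q, P) = 0
h(t) = 2*t (h(t) = (t + 2*t) - t = 3*t - t = 2*t)
J = 22 (J = -8 + 30 = 22)
(L(10, -1)*J + E(-7, -6))/h(-8) = (0*22 - 6)/((2*(-8))) = (0 - 6)/(-16) = -6*(-1/16) = 3/8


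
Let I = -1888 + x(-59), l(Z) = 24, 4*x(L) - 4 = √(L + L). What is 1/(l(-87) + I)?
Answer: -14904/27766211 - 2*I*√118/27766211 ≈ -0.00053677 - 7.8245e-7*I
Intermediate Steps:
x(L) = 1 + √2*√L/4 (x(L) = 1 + √(L + L)/4 = 1 + √(2*L)/4 = 1 + (√2*√L)/4 = 1 + √2*√L/4)
I = -1887 + I*√118/4 (I = -1888 + (1 + √2*√(-59)/4) = -1888 + (1 + √2*(I*√59)/4) = -1888 + (1 + I*√118/4) = -1887 + I*√118/4 ≈ -1887.0 + 2.7157*I)
1/(l(-87) + I) = 1/(24 + (-1887 + I*√118/4)) = 1/(-1863 + I*√118/4)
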